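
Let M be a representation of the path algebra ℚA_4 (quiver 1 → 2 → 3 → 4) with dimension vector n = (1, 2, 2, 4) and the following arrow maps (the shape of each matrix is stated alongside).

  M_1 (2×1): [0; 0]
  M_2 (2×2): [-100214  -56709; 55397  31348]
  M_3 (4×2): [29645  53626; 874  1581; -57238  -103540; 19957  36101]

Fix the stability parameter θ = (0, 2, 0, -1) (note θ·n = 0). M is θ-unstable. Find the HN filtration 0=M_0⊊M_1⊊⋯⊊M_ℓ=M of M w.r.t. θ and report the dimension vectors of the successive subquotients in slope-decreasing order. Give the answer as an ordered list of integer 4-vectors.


Via rank(M_{q-1}∘⋯∘M_p): M ≅ I[1,1], I[2,4]^2, I[4,4]^2.
μ_θ-semistable layers: μ^(1)=1/3; μ^(2)=0; μ^(3)=-1

((0, 2, 2, 2); (1, 0, 0, 0); (0, 0, 0, 2))


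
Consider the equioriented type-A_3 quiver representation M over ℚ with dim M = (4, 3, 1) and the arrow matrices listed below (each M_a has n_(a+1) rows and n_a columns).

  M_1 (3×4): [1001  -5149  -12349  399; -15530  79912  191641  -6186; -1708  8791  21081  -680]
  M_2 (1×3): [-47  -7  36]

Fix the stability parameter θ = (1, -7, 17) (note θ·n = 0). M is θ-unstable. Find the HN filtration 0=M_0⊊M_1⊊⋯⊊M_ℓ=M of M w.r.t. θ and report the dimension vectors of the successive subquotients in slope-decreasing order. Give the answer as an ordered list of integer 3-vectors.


Interval decomposition of M: I[1,1], I[1,2]^2, I[1,3].
HN type (ℓ=3): μ^(1)=17; μ^(2)=1; μ^(3)=-3

((0, 0, 1); (1, 0, 0); (3, 3, 0))


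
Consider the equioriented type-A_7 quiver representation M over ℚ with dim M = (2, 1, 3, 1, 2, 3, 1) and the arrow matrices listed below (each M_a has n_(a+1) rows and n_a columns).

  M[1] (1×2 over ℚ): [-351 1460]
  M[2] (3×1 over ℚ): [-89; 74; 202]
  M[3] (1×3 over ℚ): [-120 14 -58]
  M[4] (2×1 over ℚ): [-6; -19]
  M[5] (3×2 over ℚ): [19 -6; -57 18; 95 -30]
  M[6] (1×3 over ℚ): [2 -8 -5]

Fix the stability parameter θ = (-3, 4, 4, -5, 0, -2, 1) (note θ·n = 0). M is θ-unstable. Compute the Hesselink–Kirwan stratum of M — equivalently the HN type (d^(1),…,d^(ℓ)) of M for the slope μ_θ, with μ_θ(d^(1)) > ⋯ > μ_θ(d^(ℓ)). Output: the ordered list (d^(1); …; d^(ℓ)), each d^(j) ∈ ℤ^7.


Via rank(M_{q-1}∘⋯∘M_p): M ≅ I[1,1], I[1,3], I[3,3], I[3,5], I[5,7], I[6,6]^2.
μ_θ-semistable layers: μ^(1)=4; μ^(2)=1; μ^(3)=0; μ^(4)=-1/2; μ^(5)=-1; μ^(6)=-2; μ^(7)=-3

((0, 1, 2, 0, 0, 0, 0); (0, 0, 0, 0, 0, 0, 1); (0, 0, 0, 0, 1, 0, 0); (0, 0, 1, 1, 0, 0, 0); (0, 0, 0, 0, 1, 1, 0); (0, 0, 0, 0, 0, 2, 0); (2, 0, 0, 0, 0, 0, 0))


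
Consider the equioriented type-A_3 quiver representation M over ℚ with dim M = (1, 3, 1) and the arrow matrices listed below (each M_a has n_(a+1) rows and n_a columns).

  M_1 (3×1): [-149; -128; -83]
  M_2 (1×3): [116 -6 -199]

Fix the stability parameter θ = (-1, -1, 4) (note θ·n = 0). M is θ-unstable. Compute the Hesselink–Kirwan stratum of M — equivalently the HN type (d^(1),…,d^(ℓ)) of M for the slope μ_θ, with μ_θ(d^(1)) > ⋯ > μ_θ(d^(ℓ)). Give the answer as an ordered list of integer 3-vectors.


Via rank(M_{q-1}∘⋯∘M_p): M ≅ I[1,3], I[2,2]^2.
μ_θ-semistable layers: μ^(1)=4; μ^(2)=-1

((0, 0, 1); (1, 3, 0))


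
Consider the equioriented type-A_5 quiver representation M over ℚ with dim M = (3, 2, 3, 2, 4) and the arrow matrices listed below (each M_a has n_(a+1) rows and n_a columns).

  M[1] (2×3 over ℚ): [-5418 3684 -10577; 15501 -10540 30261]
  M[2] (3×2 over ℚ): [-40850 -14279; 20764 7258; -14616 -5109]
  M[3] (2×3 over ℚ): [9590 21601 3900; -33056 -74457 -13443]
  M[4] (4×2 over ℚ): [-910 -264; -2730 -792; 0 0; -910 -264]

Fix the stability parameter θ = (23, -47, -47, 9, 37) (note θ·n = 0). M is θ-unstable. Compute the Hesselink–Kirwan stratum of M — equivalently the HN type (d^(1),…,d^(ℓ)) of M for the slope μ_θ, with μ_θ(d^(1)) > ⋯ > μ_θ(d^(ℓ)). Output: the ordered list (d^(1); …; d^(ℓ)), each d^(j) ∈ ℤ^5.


Via rank(M_{q-1}∘⋯∘M_p): M ≅ I[1,1], I[1,3], I[1,4], I[3,5], I[5,5]^3.
μ_θ-semistable layers: μ^(1)=37; μ^(2)=23; μ^(3)=9; μ^(4)=-71/3; μ^(5)=-47

((0, 0, 0, 0, 4); (1, 0, 0, 0, 0); (0, 0, 0, 2, 0); (2, 2, 2, 0, 0); (0, 0, 1, 0, 0))


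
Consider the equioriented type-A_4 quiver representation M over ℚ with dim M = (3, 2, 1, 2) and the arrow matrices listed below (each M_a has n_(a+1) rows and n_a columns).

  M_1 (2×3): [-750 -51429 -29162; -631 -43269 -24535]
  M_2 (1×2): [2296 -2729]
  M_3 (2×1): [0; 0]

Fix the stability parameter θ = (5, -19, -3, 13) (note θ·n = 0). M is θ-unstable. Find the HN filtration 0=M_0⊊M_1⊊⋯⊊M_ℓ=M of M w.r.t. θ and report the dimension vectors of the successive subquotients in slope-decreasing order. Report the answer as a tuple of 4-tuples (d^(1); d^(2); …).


Via rank(M_{q-1}∘⋯∘M_p): M ≅ I[1,1], I[1,2], I[1,3], I[4,4]^2.
μ_θ-semistable layers: μ^(1)=13; μ^(2)=5; μ^(3)=-3; μ^(4)=-7

((0, 0, 0, 2); (1, 0, 0, 0); (0, 0, 1, 0); (2, 2, 0, 0))


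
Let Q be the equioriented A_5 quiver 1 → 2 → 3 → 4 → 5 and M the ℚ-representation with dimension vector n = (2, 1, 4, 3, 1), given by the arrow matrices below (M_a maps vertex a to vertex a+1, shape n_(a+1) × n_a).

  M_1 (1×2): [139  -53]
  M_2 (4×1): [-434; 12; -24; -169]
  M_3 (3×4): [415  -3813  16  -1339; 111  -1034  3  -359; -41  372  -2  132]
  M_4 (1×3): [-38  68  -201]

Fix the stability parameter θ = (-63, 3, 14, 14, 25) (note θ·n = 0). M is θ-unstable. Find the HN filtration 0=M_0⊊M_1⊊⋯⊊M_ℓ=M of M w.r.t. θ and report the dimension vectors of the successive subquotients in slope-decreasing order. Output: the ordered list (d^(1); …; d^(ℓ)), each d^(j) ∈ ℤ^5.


Barcode: M ≅ I[1,1], I[1,4], I[3,3], I[3,4], I[3,5]. HN layers by μ_θ (4 steps, strictly decreasing):
  μ^(1)=25; μ^(2)=14; μ^(3)=3; μ^(4)=-63

((0, 0, 0, 0, 1); (0, 0, 4, 3, 0); (0, 1, 0, 0, 0); (2, 0, 0, 0, 0))


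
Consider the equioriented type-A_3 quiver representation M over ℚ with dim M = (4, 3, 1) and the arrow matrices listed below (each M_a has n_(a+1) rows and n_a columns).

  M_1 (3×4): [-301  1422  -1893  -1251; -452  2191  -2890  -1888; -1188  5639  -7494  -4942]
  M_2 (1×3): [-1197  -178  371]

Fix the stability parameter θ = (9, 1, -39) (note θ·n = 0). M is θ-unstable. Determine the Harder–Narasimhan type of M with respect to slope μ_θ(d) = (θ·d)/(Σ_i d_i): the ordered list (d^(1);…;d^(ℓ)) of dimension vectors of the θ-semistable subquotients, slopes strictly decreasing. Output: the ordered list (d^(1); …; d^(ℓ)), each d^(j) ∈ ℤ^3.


Via rank(M_{q-1}∘⋯∘M_p): M ≅ I[1,1], I[1,2]^2, I[1,3].
μ_θ-semistable layers: μ^(1)=9; μ^(2)=5; μ^(3)=-29/3

((1, 0, 0); (2, 2, 0); (1, 1, 1))


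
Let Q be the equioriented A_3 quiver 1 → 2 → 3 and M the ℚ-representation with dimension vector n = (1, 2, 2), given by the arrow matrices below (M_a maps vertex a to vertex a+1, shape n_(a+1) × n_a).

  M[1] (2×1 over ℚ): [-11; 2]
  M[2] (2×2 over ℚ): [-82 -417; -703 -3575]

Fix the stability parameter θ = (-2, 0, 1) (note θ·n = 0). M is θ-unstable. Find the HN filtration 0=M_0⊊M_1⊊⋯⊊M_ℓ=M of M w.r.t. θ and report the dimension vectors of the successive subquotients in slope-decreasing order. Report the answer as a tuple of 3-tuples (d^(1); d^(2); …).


Interval decomposition of M: I[1,3], I[2,3].
HN type (ℓ=3): μ^(1)=1; μ^(2)=0; μ^(3)=-2

((0, 0, 2); (0, 2, 0); (1, 0, 0))


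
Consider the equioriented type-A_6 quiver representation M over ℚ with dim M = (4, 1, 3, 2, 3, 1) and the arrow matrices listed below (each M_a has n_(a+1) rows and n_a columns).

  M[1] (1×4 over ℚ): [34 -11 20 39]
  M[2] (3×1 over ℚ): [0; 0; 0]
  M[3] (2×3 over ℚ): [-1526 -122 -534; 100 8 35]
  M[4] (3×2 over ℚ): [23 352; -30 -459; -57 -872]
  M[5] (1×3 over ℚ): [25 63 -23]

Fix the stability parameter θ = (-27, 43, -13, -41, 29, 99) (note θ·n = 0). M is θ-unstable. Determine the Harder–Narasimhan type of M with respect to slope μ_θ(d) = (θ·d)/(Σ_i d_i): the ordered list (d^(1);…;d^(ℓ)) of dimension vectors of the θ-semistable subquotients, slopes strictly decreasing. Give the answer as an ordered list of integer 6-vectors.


Interval decomposition of M: I[1,1]^3, I[1,2], I[3,3], I[3,5], I[3,6], I[5,5].
HN type (ℓ=5): μ^(1)=99; μ^(2)=43; μ^(3)=29; μ^(4)=-13; μ^(5)=-27

((0, 0, 0, 0, 0, 1); (0, 1, 0, 0, 0, 0); (0, 0, 0, 0, 3, 0); (0, 0, 1, 0, 0, 0); (4, 0, 2, 2, 0, 0))


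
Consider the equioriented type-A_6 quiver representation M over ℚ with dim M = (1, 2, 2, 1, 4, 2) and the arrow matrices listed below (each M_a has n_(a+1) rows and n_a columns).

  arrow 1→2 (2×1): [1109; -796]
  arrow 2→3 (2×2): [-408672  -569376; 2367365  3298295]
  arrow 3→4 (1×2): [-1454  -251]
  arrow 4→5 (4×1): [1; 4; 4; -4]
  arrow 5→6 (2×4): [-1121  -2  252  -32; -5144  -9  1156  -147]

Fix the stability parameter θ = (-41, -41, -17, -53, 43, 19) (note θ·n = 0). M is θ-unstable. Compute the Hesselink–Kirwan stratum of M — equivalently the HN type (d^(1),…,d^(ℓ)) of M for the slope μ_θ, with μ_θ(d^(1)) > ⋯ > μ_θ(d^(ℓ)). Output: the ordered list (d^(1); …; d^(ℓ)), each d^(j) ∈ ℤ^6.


Interval decomposition of M: I[1,6], I[2,2], I[3,3], I[5,5]^2, I[5,6].
HN type (ℓ=5): μ^(1)=43; μ^(2)=31; μ^(3)=-17; μ^(4)=-35; μ^(5)=-41

((0, 0, 0, 0, 2, 0); (0, 0, 0, 0, 2, 2); (0, 0, 1, 0, 0, 0); (0, 0, 1, 1, 0, 0); (1, 2, 0, 0, 0, 0))


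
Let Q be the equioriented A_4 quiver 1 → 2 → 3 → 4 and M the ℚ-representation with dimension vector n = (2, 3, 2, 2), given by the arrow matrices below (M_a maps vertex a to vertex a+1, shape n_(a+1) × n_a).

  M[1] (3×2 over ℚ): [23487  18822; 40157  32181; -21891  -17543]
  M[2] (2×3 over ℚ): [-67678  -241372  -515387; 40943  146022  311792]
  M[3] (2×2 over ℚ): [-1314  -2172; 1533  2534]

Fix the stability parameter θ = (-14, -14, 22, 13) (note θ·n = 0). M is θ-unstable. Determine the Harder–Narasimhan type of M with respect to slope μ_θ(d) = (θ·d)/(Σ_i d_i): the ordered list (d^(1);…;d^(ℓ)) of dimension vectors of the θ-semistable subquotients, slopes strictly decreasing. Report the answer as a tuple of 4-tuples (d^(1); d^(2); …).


Barcode: M ≅ I[1,3], I[1,4], I[2,2], I[4,4]. HN layers by μ_θ (4 steps, strictly decreasing):
  μ^(1)=22; μ^(2)=35/2; μ^(3)=13; μ^(4)=-14

((0, 0, 1, 0); (0, 0, 1, 1); (0, 0, 0, 1); (2, 3, 0, 0))


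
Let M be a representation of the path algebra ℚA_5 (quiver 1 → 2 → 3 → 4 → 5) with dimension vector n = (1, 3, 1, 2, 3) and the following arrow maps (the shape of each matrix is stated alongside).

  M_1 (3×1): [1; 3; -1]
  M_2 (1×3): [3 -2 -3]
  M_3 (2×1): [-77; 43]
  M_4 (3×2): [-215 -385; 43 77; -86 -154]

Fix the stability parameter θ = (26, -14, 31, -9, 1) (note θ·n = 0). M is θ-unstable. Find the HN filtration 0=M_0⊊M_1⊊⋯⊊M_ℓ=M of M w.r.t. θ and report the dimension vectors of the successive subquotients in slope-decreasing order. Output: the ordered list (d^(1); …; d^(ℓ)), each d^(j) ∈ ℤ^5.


Barcode: M ≅ I[1,2], I[2,2], I[2,4], I[4,5], I[5,5]^2. HN layers by μ_θ (5 steps, strictly decreasing):
  μ^(1)=11; μ^(2)=6; μ^(3)=1; μ^(4)=-9; μ^(5)=-14

((0, 0, 1, 1, 0); (1, 1, 0, 0, 0); (0, 0, 0, 0, 3); (0, 0, 0, 1, 0); (0, 2, 0, 0, 0))


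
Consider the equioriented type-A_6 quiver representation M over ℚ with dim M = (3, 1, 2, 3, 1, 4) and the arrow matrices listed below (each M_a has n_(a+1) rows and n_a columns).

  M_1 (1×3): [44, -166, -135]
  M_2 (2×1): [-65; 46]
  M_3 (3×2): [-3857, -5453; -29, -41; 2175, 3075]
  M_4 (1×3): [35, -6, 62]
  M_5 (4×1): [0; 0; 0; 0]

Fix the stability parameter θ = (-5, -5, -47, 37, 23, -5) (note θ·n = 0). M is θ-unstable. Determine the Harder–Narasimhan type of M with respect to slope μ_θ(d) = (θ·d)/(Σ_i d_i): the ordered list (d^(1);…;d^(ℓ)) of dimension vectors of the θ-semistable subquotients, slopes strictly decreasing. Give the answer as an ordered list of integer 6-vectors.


Interval decomposition of M: I[1,1]^2, I[1,5], I[3,3], I[4,4]^2, I[6,6]^4.
HN type (ℓ=5): μ^(1)=37; μ^(2)=30; μ^(3)=-5; μ^(4)=-19; μ^(5)=-47

((0, 0, 0, 2, 0, 0); (0, 0, 0, 1, 1, 0); (2, 0, 0, 0, 0, 4); (1, 1, 1, 0, 0, 0); (0, 0, 1, 0, 0, 0))


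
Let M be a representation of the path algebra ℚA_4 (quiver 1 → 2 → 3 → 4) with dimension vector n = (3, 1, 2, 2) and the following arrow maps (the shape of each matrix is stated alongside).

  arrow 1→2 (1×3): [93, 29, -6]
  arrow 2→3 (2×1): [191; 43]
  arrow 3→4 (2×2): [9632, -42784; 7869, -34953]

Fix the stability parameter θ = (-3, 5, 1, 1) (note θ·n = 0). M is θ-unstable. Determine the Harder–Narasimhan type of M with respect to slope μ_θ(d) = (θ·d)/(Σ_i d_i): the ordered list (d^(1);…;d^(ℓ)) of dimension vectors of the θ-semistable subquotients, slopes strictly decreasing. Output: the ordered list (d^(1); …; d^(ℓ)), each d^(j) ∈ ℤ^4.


Barcode: M ≅ I[1,1]^2, I[1,3], I[3,4], I[4,4]. HN layers by μ_θ (3 steps, strictly decreasing):
  μ^(1)=3; μ^(2)=1; μ^(3)=-3

((0, 1, 1, 0); (0, 0, 1, 2); (3, 0, 0, 0))


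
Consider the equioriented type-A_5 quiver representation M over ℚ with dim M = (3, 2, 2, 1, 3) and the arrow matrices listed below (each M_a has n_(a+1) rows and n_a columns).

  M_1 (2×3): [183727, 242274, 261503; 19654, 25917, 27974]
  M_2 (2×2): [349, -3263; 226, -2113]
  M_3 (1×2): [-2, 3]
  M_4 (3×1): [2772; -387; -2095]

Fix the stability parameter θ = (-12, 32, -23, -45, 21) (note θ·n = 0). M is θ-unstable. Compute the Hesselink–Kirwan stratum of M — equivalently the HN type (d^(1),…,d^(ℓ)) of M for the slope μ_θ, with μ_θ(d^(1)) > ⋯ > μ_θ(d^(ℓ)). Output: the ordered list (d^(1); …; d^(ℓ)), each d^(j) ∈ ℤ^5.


Barcode: M ≅ I[1,1], I[1,3], I[1,5], I[5,5]^2. HN layers by μ_θ (3 steps, strictly decreasing):
  μ^(1)=21; μ^(2)=9/2; μ^(3)=-12

((0, 0, 0, 0, 3); (0, 1, 1, 0, 0); (3, 1, 1, 1, 0))


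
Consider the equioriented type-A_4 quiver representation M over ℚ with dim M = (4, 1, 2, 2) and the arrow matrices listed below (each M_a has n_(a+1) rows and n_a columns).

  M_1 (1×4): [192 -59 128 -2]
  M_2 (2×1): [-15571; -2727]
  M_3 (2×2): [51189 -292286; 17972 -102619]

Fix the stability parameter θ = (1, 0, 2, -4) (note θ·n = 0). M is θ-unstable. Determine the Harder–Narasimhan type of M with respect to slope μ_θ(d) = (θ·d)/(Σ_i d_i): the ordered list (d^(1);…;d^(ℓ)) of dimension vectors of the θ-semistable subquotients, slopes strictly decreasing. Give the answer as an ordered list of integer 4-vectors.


Interval decomposition of M: I[1,1]^3, I[1,4], I[3,4].
HN type (ℓ=3): μ^(1)=1; μ^(2)=-1/4; μ^(3)=-1

((3, 0, 0, 0); (1, 1, 1, 1); (0, 0, 1, 1))


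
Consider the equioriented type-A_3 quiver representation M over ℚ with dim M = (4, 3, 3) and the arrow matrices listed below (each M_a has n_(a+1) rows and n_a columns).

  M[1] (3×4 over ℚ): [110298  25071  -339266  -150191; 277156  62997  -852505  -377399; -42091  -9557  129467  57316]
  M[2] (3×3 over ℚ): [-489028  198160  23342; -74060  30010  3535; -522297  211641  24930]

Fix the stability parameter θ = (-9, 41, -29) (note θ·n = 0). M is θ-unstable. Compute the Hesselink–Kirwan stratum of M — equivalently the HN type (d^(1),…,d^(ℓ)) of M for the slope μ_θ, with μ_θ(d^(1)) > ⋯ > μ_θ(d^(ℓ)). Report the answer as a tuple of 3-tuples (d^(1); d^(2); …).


Barcode: M ≅ I[1,1], I[1,2], I[1,3]^2, I[3,3]. HN layers by μ_θ (4 steps, strictly decreasing):
  μ^(1)=41; μ^(2)=6; μ^(3)=-9; μ^(4)=-29

((0, 1, 0); (0, 2, 2); (4, 0, 0); (0, 0, 1))


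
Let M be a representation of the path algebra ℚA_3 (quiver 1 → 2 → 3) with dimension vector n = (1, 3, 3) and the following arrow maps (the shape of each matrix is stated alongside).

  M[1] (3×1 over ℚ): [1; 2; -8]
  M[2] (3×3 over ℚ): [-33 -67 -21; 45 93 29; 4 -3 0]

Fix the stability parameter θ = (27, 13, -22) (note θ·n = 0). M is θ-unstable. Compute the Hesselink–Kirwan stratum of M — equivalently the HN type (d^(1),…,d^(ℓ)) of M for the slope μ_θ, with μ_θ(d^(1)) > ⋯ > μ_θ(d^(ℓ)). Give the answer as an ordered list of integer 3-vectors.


Via rank(M_{q-1}∘⋯∘M_p): M ≅ I[1,3], I[2,3]^2.
μ_θ-semistable layers: μ^(1)=6; μ^(2)=-9/2

((1, 1, 1); (0, 2, 2))


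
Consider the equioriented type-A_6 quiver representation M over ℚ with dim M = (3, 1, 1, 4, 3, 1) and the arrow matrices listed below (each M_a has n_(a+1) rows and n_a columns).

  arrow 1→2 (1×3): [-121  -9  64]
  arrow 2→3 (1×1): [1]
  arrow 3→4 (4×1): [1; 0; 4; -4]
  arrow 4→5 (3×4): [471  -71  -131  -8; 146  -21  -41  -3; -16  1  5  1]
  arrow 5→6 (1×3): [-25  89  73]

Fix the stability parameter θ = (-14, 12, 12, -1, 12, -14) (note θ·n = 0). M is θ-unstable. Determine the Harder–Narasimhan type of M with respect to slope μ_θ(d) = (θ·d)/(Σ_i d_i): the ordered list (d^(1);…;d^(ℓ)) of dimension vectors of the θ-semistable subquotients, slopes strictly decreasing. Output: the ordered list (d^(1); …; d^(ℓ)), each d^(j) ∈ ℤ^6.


Via rank(M_{q-1}∘⋯∘M_p): M ≅ I[1,1]^2, I[1,6], I[4,4]^2, I[4,5], I[5,5].
μ_θ-semistable layers: μ^(1)=12; μ^(2)=21/5; μ^(3)=-1; μ^(4)=-14

((0, 0, 0, 0, 2, 0); (0, 1, 1, 1, 1, 1); (0, 0, 0, 3, 0, 0); (3, 0, 0, 0, 0, 0))


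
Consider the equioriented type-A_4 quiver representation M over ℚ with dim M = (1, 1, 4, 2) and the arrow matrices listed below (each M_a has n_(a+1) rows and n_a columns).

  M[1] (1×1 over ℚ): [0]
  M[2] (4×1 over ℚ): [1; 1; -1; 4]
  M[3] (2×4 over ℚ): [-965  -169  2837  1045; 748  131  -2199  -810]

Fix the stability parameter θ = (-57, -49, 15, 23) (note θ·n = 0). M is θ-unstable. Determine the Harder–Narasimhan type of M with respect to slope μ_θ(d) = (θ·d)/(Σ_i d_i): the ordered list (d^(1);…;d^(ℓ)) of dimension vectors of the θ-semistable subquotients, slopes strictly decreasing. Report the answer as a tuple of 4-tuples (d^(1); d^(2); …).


Interval decomposition of M: I[1,1], I[2,4], I[3,3]^2, I[3,4].
HN type (ℓ=4): μ^(1)=23; μ^(2)=15; μ^(3)=-49; μ^(4)=-57

((0, 0, 0, 2); (0, 0, 4, 0); (0, 1, 0, 0); (1, 0, 0, 0))


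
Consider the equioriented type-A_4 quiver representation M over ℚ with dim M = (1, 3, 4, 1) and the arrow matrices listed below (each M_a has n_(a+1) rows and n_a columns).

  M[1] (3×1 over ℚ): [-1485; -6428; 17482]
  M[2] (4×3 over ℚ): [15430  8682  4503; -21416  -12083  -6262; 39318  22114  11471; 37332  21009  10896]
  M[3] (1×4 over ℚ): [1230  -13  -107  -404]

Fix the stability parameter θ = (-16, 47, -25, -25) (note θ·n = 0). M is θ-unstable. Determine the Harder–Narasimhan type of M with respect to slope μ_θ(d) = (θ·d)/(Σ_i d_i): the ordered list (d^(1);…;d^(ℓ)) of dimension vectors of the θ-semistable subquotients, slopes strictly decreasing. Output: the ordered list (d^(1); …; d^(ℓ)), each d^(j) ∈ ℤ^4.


Interval decomposition of M: I[1,2], I[2,3], I[2,4], I[3,3]^2.
HN type (ℓ=5): μ^(1)=47; μ^(2)=11; μ^(3)=-1; μ^(4)=-16; μ^(5)=-25

((0, 1, 0, 0); (0, 1, 1, 0); (0, 1, 1, 1); (1, 0, 0, 0); (0, 0, 2, 0))


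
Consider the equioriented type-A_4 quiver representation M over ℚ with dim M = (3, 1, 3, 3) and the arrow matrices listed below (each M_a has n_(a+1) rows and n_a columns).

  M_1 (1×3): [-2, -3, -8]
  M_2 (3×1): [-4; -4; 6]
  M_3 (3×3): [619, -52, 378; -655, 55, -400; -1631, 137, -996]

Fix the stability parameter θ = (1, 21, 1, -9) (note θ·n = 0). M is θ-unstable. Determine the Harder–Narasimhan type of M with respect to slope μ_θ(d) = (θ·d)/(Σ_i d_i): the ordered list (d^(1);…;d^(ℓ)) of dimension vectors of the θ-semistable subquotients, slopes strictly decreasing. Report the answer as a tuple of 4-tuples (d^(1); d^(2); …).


Barcode: M ≅ I[1,1]^2, I[1,3], I[3,4]^2, I[4,4]. HN layers by μ_θ (4 steps, strictly decreasing):
  μ^(1)=11; μ^(2)=1; μ^(3)=-4; μ^(4)=-9

((0, 1, 1, 0); (3, 0, 0, 0); (0, 0, 2, 2); (0, 0, 0, 1))


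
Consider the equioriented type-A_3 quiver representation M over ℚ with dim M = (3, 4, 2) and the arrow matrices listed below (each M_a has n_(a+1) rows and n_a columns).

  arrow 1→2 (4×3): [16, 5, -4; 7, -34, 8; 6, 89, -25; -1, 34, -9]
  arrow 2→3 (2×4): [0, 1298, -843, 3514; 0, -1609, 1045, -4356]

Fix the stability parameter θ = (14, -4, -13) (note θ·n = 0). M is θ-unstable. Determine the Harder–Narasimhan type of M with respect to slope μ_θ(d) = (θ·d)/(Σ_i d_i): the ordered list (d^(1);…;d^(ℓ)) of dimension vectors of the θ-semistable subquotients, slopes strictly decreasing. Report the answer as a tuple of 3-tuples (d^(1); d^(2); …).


Barcode: M ≅ I[1,2], I[1,3]^2, I[2,2]. HN layers by μ_θ (3 steps, strictly decreasing):
  μ^(1)=5; μ^(2)=-1; μ^(3)=-4

((1, 1, 0); (2, 2, 2); (0, 1, 0))


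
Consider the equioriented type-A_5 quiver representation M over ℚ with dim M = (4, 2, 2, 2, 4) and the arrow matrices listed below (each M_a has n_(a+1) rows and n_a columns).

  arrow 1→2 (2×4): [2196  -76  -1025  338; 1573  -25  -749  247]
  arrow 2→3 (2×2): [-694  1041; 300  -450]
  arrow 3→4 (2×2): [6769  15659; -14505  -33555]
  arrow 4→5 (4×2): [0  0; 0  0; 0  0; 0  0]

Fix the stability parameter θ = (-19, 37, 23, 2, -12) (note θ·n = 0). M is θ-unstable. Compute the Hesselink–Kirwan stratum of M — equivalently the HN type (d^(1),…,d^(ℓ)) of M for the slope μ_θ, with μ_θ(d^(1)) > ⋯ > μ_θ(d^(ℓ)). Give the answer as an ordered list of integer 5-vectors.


Interval decomposition of M: I[1,1]^2, I[1,2], I[1,4], I[3,3], I[4,4], I[5,5]^4.
HN type (ℓ=6): μ^(1)=37; μ^(2)=23; μ^(3)=62/3; μ^(4)=2; μ^(5)=-12; μ^(6)=-19

((0, 1, 0, 0, 0); (0, 0, 1, 0, 0); (0, 1, 1, 1, 0); (0, 0, 0, 1, 0); (0, 0, 0, 0, 4); (4, 0, 0, 0, 0))


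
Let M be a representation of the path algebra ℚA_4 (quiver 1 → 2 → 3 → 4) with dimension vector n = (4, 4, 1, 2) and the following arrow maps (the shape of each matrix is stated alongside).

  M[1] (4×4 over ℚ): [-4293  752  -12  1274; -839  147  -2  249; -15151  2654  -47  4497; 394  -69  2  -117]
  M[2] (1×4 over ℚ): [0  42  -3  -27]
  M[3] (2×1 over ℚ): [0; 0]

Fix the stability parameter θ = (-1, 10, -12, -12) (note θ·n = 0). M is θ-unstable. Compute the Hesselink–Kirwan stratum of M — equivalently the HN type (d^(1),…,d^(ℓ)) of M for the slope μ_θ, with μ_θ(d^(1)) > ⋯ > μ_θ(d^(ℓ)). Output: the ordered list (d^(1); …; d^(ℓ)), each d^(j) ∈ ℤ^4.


Via rank(M_{q-1}∘⋯∘M_p): M ≅ I[1,2]^3, I[1,3], I[4,4]^2.
μ_θ-semistable layers: μ^(1)=10; μ^(2)=-1; μ^(3)=-12

((0, 3, 0, 0); (4, 1, 1, 0); (0, 0, 0, 2))


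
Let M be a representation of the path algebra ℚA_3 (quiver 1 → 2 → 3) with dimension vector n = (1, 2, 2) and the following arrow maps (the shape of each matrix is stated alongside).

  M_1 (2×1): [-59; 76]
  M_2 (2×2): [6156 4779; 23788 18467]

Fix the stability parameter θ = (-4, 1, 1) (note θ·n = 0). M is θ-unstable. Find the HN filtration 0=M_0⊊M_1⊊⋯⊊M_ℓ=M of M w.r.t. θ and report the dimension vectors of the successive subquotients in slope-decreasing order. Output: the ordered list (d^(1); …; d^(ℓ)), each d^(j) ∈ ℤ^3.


Barcode: M ≅ I[1,2], I[2,3], I[3,3]. HN layers by μ_θ (2 steps, strictly decreasing):
  μ^(1)=1; μ^(2)=-4

((0, 2, 2); (1, 0, 0))


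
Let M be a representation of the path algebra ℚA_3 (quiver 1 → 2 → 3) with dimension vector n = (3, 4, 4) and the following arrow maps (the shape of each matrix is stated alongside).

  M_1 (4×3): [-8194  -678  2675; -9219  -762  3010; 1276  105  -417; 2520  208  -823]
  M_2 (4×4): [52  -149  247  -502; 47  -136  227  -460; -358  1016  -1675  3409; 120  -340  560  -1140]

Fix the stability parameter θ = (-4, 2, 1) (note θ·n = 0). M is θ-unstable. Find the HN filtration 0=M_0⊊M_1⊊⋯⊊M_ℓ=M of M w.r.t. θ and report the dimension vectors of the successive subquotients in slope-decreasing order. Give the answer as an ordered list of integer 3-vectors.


Barcode: M ≅ I[1,3]^3, I[2,2], I[3,3]. HN layers by μ_θ (4 steps, strictly decreasing):
  μ^(1)=2; μ^(2)=3/2; μ^(3)=1; μ^(4)=-4

((0, 1, 0); (0, 3, 3); (0, 0, 1); (3, 0, 0))


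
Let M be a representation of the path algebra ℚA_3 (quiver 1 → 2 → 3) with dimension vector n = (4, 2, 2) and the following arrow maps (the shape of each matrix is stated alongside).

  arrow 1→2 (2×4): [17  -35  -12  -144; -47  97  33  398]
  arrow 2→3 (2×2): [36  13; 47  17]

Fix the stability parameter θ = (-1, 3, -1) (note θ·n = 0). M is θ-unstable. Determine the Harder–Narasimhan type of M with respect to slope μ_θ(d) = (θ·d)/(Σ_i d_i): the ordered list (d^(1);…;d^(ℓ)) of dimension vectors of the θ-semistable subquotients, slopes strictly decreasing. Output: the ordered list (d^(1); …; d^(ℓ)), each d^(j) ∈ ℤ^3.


Via rank(M_{q-1}∘⋯∘M_p): M ≅ I[1,1]^2, I[1,3]^2.
μ_θ-semistable layers: μ^(1)=1; μ^(2)=-1

((0, 2, 2); (4, 0, 0))


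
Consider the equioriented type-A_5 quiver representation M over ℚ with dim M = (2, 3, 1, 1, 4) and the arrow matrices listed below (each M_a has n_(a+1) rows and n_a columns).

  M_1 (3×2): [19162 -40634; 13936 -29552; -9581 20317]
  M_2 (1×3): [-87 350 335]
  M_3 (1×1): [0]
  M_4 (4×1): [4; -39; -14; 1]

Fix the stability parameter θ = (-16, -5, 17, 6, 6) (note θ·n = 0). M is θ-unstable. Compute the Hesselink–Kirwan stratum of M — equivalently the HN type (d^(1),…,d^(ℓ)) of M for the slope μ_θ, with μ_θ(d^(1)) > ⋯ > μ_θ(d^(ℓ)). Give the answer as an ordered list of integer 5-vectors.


Interval decomposition of M: I[1,1], I[1,3], I[2,2]^2, I[4,5], I[5,5]^3.
HN type (ℓ=4): μ^(1)=17; μ^(2)=6; μ^(3)=-5; μ^(4)=-16

((0, 0, 1, 0, 0); (0, 0, 0, 1, 4); (0, 3, 0, 0, 0); (2, 0, 0, 0, 0))


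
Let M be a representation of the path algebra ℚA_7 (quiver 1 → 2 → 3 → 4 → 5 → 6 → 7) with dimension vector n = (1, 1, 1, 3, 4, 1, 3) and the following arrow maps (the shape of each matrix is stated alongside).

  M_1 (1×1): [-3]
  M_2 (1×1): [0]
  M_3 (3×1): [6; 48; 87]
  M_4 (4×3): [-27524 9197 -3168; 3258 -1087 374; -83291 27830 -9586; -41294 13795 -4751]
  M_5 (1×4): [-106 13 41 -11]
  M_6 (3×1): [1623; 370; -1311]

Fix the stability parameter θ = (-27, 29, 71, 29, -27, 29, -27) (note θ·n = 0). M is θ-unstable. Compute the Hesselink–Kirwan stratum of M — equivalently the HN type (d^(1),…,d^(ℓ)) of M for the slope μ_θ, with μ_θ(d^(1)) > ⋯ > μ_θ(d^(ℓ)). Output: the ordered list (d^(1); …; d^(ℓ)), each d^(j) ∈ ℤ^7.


Via rank(M_{q-1}∘⋯∘M_p): M ≅ I[1,2], I[3,7], I[4,5]^2, I[5,5], I[7,7]^2.
μ_θ-semistable layers: μ^(1)=29; μ^(2)=15; μ^(3)=1; μ^(4)=-27

((0, 1, 0, 0, 0, 0, 0); (0, 0, 1, 1, 1, 1, 1); (0, 0, 0, 2, 2, 0, 0); (1, 0, 0, 0, 1, 0, 2))


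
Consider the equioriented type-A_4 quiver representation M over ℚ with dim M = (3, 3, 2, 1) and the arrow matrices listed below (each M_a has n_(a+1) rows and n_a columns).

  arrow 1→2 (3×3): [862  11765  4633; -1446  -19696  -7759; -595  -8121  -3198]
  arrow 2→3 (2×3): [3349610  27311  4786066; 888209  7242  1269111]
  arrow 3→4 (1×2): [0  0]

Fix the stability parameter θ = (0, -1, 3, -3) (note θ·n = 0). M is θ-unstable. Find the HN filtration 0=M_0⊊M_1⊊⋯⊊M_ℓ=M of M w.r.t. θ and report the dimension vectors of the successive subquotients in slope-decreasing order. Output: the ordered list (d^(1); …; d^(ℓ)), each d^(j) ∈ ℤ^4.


Interval decomposition of M: I[1,2], I[1,3]^2, I[4,4].
HN type (ℓ=3): μ^(1)=3; μ^(2)=-1/2; μ^(3)=-3

((0, 0, 2, 0); (3, 3, 0, 0); (0, 0, 0, 1))


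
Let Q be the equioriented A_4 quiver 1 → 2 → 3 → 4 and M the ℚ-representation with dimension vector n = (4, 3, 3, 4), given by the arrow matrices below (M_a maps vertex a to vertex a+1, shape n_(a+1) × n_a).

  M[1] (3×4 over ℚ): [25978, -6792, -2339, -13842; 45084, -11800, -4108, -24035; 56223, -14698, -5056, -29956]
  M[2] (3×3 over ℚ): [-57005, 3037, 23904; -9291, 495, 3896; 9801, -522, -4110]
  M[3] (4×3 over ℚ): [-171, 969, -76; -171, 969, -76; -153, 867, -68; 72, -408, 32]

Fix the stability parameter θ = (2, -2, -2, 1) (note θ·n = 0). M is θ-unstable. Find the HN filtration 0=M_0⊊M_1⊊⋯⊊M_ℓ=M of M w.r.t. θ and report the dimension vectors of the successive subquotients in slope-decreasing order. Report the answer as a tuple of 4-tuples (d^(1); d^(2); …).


Barcode: M ≅ I[1,1], I[1,2], I[1,3]^2, I[3,4], I[4,4]^3. HN layers by μ_θ (5 steps, strictly decreasing):
  μ^(1)=2; μ^(2)=1; μ^(3)=0; μ^(4)=-2/3; μ^(5)=-2

((1, 0, 0, 0); (0, 0, 0, 4); (1, 1, 0, 0); (2, 2, 2, 0); (0, 0, 1, 0))


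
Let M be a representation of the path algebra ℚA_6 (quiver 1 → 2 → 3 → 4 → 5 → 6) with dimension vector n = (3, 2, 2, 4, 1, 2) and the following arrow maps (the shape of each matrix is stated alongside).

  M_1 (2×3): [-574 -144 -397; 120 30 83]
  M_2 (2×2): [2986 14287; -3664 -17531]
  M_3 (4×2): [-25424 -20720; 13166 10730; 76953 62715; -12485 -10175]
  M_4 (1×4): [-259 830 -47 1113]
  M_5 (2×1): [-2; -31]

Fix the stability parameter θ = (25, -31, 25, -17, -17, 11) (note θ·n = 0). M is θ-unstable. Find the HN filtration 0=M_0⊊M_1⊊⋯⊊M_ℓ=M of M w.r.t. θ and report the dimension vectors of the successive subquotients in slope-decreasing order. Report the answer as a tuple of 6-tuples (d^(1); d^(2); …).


Interval decomposition of M: I[1,1], I[1,3], I[1,4], I[4,4]^2, I[4,6], I[6,6].
HN type (ℓ=5): μ^(1)=25; μ^(2)=11; μ^(3)=4; μ^(4)=-3; μ^(5)=-17

((1, 0, 1, 0, 0, 0); (0, 0, 0, 0, 0, 2); (0, 0, 1, 1, 0, 0); (2, 2, 0, 0, 0, 0); (0, 0, 0, 3, 1, 0))


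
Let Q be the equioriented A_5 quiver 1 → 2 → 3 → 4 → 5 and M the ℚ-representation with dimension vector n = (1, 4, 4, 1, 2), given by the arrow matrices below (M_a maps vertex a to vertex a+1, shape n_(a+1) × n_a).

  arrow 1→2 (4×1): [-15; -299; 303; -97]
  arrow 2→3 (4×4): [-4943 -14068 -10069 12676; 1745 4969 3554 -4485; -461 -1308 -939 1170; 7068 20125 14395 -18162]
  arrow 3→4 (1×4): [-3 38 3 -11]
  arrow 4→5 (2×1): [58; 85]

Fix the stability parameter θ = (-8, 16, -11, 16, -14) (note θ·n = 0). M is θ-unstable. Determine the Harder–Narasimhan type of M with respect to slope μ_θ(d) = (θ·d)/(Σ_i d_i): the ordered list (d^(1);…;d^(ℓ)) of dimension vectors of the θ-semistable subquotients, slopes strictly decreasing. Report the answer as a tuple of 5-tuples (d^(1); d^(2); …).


Interval decomposition of M: I[1,3], I[2,3]^2, I[2,5], I[5,5].
HN type (ℓ=4): μ^(1)=5/2; μ^(2)=7/4; μ^(3)=-8; μ^(4)=-14

((0, 3, 3, 0, 0); (0, 1, 1, 1, 1); (1, 0, 0, 0, 0); (0, 0, 0, 0, 1))


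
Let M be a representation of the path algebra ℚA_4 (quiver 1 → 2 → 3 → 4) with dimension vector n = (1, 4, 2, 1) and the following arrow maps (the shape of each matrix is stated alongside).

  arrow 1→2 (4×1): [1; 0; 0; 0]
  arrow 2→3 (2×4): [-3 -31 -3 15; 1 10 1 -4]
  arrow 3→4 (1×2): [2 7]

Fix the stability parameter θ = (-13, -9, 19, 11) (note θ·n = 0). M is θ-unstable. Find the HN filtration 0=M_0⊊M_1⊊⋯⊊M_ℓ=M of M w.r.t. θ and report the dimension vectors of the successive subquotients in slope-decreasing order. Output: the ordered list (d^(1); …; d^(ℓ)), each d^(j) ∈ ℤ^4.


Barcode: M ≅ I[1,4], I[2,2]^2, I[2,3]. HN layers by μ_θ (4 steps, strictly decreasing):
  μ^(1)=19; μ^(2)=15; μ^(3)=-9; μ^(4)=-13

((0, 0, 1, 0); (0, 0, 1, 1); (0, 4, 0, 0); (1, 0, 0, 0))


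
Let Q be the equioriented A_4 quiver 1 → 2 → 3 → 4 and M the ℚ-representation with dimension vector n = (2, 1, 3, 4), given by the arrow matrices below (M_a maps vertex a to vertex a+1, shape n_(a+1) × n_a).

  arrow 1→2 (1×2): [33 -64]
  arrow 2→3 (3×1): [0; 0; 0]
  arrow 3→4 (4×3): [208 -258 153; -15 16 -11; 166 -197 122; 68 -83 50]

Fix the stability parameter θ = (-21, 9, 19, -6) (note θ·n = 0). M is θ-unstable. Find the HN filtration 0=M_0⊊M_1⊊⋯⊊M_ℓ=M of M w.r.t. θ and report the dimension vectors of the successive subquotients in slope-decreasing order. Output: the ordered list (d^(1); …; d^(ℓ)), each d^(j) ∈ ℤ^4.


Via rank(M_{q-1}∘⋯∘M_p): M ≅ I[1,1], I[1,2], I[3,4]^3, I[4,4].
μ_θ-semistable layers: μ^(1)=9; μ^(2)=13/2; μ^(3)=-6; μ^(4)=-21

((0, 1, 0, 0); (0, 0, 3, 3); (0, 0, 0, 1); (2, 0, 0, 0))


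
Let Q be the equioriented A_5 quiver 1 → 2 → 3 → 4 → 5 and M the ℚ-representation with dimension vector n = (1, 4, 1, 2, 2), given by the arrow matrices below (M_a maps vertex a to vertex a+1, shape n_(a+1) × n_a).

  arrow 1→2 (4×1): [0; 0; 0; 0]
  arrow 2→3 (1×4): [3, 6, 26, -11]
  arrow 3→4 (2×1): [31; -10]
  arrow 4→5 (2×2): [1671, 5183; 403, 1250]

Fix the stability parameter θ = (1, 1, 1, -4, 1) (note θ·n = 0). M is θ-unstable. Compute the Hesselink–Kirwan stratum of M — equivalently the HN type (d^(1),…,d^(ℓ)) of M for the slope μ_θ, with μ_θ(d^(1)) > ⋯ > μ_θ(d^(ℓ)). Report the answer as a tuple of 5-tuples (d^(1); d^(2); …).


Via rank(M_{q-1}∘⋯∘M_p): M ≅ I[1,1], I[2,2]^3, I[2,5], I[4,5].
μ_θ-semistable layers: μ^(1)=1; μ^(2)=-2/3; μ^(3)=-4

((1, 3, 0, 0, 2); (0, 1, 1, 1, 0); (0, 0, 0, 1, 0))


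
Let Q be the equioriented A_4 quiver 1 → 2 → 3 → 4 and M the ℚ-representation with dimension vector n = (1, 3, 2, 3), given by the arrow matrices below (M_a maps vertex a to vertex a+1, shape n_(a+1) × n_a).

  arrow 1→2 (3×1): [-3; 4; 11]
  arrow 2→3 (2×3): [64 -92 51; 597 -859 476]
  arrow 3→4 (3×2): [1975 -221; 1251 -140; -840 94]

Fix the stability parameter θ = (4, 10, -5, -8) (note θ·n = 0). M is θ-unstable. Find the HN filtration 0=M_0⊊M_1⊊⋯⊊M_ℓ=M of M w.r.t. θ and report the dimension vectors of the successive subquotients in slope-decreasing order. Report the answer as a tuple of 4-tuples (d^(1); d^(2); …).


Interval decomposition of M: I[1,4], I[2,2], I[2,4], I[4,4].
HN type (ℓ=4): μ^(1)=10; μ^(2)=1/4; μ^(3)=-1; μ^(4)=-8

((0, 1, 0, 0); (1, 1, 1, 1); (0, 1, 1, 1); (0, 0, 0, 1))


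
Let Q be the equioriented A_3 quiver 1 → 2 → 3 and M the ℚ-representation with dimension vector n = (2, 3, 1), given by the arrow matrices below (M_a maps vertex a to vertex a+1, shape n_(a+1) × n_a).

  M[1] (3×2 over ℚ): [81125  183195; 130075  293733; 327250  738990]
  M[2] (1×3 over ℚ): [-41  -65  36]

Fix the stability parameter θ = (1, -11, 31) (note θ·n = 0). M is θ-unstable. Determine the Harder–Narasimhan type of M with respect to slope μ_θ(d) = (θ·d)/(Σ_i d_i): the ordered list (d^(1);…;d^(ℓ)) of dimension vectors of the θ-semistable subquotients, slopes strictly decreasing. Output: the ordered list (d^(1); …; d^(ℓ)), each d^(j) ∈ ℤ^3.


Barcode: M ≅ I[1,1], I[1,2], I[2,2], I[2,3]. HN layers by μ_θ (4 steps, strictly decreasing):
  μ^(1)=31; μ^(2)=1; μ^(3)=-5; μ^(4)=-11

((0, 0, 1); (1, 0, 0); (1, 1, 0); (0, 2, 0))


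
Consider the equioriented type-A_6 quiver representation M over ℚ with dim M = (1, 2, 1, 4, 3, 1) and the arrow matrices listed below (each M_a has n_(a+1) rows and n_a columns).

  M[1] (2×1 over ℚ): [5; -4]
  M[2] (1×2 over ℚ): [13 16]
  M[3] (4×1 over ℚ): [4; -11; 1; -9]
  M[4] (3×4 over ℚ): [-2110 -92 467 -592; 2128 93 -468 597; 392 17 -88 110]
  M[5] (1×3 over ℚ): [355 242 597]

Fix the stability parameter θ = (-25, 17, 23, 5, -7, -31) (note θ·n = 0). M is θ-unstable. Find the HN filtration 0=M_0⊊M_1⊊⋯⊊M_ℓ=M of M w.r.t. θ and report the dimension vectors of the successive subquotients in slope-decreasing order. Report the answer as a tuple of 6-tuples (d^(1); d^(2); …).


Barcode: M ≅ I[1,6], I[2,2], I[4,4], I[4,5]^2. HN layers by μ_θ (5 steps, strictly decreasing):
  μ^(1)=17; μ^(2)=5; μ^(3)=7/5; μ^(4)=-1; μ^(5)=-25

((0, 1, 0, 0, 0, 0); (0, 0, 0, 1, 0, 0); (0, 1, 1, 1, 1, 1); (0, 0, 0, 2, 2, 0); (1, 0, 0, 0, 0, 0))


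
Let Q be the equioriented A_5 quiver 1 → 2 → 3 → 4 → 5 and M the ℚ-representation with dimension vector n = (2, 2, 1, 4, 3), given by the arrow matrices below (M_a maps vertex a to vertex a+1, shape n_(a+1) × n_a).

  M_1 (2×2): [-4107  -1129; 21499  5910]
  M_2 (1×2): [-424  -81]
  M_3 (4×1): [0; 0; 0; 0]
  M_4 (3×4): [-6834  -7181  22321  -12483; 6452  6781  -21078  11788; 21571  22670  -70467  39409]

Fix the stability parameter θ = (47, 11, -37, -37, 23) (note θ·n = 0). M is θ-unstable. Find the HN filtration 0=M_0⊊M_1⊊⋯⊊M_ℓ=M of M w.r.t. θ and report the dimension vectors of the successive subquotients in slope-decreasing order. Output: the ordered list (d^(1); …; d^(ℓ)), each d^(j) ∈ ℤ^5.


Interval decomposition of M: I[1,2], I[1,3], I[4,4], I[4,5]^3.
HN type (ℓ=4): μ^(1)=29; μ^(2)=23; μ^(3)=7; μ^(4)=-37

((1, 1, 0, 0, 0); (0, 0, 0, 0, 3); (1, 1, 1, 0, 0); (0, 0, 0, 4, 0))


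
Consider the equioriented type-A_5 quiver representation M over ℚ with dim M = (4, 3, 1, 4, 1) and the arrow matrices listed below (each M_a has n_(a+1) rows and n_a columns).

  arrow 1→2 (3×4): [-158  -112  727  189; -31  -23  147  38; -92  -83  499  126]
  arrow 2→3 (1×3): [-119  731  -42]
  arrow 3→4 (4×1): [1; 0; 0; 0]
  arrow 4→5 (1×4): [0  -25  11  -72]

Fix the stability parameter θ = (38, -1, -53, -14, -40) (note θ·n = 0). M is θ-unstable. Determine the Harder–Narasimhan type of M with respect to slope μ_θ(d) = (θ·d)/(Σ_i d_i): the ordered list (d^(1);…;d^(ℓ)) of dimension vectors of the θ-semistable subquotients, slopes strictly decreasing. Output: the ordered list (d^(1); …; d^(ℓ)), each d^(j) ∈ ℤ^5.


Via rank(M_{q-1}∘⋯∘M_p): M ≅ I[1,1], I[1,2]^2, I[1,4], I[4,4]^2, I[4,5].
μ_θ-semistable layers: μ^(1)=38; μ^(2)=37/2; μ^(3)=-15/2; μ^(4)=-14; μ^(5)=-27

((1, 0, 0, 0, 0); (2, 2, 0, 0, 0); (1, 1, 1, 1, 0); (0, 0, 0, 2, 0); (0, 0, 0, 1, 1))


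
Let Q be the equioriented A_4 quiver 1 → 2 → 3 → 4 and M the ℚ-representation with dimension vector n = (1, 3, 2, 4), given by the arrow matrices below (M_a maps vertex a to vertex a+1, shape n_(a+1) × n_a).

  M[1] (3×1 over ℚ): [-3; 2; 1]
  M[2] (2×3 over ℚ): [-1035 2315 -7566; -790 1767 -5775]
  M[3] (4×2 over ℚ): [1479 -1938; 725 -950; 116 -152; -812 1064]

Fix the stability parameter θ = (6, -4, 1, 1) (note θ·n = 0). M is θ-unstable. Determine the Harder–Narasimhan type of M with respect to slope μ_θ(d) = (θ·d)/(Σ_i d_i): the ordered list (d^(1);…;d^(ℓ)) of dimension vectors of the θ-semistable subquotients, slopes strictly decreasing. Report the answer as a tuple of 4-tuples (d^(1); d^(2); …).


Via rank(M_{q-1}∘⋯∘M_p): M ≅ I[1,4], I[2,2], I[2,3], I[4,4]^3.
μ_θ-semistable layers: μ^(1)=1; μ^(2)=-4

((1, 1, 2, 4); (0, 2, 0, 0))


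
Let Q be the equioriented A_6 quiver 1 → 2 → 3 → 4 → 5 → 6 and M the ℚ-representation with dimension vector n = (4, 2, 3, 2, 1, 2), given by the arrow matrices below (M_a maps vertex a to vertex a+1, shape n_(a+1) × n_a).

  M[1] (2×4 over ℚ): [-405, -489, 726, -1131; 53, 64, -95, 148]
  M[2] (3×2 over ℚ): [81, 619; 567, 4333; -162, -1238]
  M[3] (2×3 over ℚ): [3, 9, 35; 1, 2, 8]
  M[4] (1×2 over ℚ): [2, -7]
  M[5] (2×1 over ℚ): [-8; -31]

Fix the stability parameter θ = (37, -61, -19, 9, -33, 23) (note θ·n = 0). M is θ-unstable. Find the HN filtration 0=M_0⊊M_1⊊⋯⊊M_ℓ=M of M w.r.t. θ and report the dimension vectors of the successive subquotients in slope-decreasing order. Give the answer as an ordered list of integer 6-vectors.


Barcode: M ≅ I[1,1]^2, I[1,2], I[1,6], I[3,3], I[3,4], I[6,6]. HN layers by μ_θ (6 steps, strictly decreasing):
  μ^(1)=37; μ^(2)=23; μ^(3)=9; μ^(4)=-12; μ^(5)=-43/3; μ^(6)=-19

((2, 0, 0, 0, 0, 0); (0, 0, 0, 0, 0, 2); (0, 0, 0, 1, 0, 0); (1, 1, 0, 1, 1, 0); (1, 1, 1, 0, 0, 0); (0, 0, 2, 0, 0, 0))
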